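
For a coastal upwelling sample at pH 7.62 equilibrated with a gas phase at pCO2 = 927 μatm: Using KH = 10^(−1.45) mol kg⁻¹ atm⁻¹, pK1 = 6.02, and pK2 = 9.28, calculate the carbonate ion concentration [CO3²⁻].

[CO3²⁻] = 0.0286 mmol/kg

[CO2*] = KH · pCO2 = 10^(−1.45) × 927×10^-6 = 3.289×10^-5 mol/kg
α₀ = 1/(1 + K1/[H⁺] + K1K2/[H⁺]²) = 1/(1 + 10^+1.60 + 10^-0.06) = 0.02399
DIC = [CO2*]/α₀ = 3.289×10^-5 / 0.02399 = 1.371 mmol/kg
[CO3²⁻] = α₂·DIC; α₂ = 0.02090, so [CO3²⁻] = 0.02090 × 1.371 = 0.0286 mmol/kg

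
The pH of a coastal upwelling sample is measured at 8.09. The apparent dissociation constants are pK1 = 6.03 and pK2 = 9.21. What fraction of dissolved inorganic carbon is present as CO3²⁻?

α₂ = 0.0699

α₂ = 1 / (1 + [H⁺]/K2 + [H⁺]²/(K1K2)) = 1 / (1 + 10^+1.12 + 10^-0.94)
   = 1 / (1 + 13.183 + 0.11482) = 1/14.297 = 0.06994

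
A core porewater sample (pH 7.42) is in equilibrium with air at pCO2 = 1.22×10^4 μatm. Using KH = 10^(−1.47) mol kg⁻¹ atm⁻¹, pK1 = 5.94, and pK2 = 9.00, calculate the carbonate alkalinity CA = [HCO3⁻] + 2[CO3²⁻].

[CO2*] = KH · pCO2 = 10^(−1.47) × 1.22×10^4×10^-6 = 4.134×10^-4 mol/kg
α₀ = 1/(1 + K1/[H⁺] + K1K2/[H⁺]²) = 1/(1 + 10^+1.48 + 10^-0.10) = 0.03126
DIC = [CO2*]/α₀ = 4.134×10^-4 / 0.03126 = 13.23 mmol/kg
CA = (α₁ + 2α₂)·DIC = (0.9439 + 2×0.02483) × 13.23 = 13.1 mmol/kg

CA = 13.1 mmol/kg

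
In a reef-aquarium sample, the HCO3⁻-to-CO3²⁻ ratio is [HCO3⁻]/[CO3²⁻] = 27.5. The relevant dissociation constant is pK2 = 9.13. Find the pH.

pH = 7.69

From K2 = [H⁺][CO3²⁻]/[HCO3⁻]:  pH = pK2 − log₁₀([HCO3⁻]/[CO3²⁻])
log₁₀(27.5) = +1.439
pH = 9.13 − (+1.439) = 7.69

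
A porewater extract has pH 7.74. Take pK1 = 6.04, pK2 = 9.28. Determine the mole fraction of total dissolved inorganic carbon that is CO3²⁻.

α₂ = 1 / (1 + [H⁺]/K2 + [H⁺]²/(K1K2)) = 1 / (1 + 10^+1.54 + 10^-0.16)
   = 1 / (1 + 34.674 + 0.69183) = 1/36.366 = 0.02750

α₂ = 0.0275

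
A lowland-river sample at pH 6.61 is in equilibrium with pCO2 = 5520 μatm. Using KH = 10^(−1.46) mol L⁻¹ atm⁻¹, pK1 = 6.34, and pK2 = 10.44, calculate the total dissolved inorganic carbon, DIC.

[CO2*] = KH · pCO2 = 10^(−1.46) × 5520×10^-6 = 1.914×10^-4 mol/L
α₀ = 1/(1 + K1/[H⁺] + K1K2/[H⁺]²) = 1/(1 + 10^+0.27 + 10^-3.56) = 0.3494
DIC = [CO2*]/α₀ = 1.914×10^-4 / 0.3494 = 0.548 mmol/L

DIC = 0.548 mmol/L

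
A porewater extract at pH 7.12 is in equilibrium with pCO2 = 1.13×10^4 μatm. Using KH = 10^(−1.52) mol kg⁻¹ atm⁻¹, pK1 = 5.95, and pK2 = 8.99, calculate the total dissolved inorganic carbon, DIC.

[CO2*] = KH · pCO2 = 10^(−1.52) × 1.13×10^4×10^-6 = 3.413×10^-4 mol/kg
α₀ = 1/(1 + K1/[H⁺] + K1K2/[H⁺]²) = 1/(1 + 10^+1.17 + 10^-0.70) = 0.06254
DIC = [CO2*]/α₀ = 3.413×10^-4 / 0.06254 = 5.46 mmol/kg

DIC = 5.46 mmol/kg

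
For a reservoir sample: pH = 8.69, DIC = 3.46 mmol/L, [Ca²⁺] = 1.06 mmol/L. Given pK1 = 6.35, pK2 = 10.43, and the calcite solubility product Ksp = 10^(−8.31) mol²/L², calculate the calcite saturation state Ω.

Ω = 13.3

α₂ = 1 / (1 + [H⁺]/K2 + [H⁺]²/(K1K2)) = 1 / (1 + 10^+1.74 + 10^-0.60)
   = 1 / (1 + 54.954 + 0.25119) = 1/56.205 = 0.01779
[CO3²⁻] = α₂ × DIC = 0.01779 × 3.46 = 0.06156 mmol/L
Ksp = 10^(−8.31) = 4.898×10^-9
Ω = [Ca²⁺][CO3²⁻]/Ksp = (1.06×10^-3)(6.156×10^-5) / 4.898×10^-9 = 13.3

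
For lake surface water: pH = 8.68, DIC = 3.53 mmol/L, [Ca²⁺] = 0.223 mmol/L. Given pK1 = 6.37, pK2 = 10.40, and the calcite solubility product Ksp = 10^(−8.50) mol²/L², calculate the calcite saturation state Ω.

α₂ = 1 / (1 + [H⁺]/K2 + [H⁺]²/(K1K2)) = 1 / (1 + 10^+1.72 + 10^-0.59)
   = 1 / (1 + 52.481 + 0.25704) = 1/53.738 = 0.01861
[CO3²⁻] = α₂ × DIC = 0.01861 × 3.53 = 0.06569 mmol/L
Ksp = 10^(−8.50) = 3.162×10^-9
Ω = [Ca²⁺][CO3²⁻]/Ksp = (0.223×10^-3)(6.569×10^-5) / 3.162×10^-9 = 4.63

Ω = 4.63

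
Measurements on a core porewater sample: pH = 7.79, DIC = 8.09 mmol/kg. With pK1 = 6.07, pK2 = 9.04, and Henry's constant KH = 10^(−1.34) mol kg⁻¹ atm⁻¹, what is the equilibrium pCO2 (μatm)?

pCO2 = 3140 μatm

α₀ = 1 / (1 + K1/[H⁺] + K1K2/[H⁺]²) = 1 / (1 + 10^+1.72 + 10^+0.47)
   = 1 / (1 + 52.481 + 2.9512) = 1/56.432 = 0.01772
[CO2*] = α₀ × DIC = 0.01772 × 8.09 = 0.1434 mmol/kg
pCO2 = [CO2*]/KH = 1.434×10^-4 / 4.571×10^-2 = 3140 μatm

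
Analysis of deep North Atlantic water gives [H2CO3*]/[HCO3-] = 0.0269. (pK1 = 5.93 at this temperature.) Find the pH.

From K1 = [H⁺][HCO3-]/[H2CO3*]:  pH = pK1 − log₁₀([H2CO3*]/[HCO3-])
log₁₀(0.0269) = -1.570
pH = 5.93 − (-1.570) = 7.50

pH = 7.50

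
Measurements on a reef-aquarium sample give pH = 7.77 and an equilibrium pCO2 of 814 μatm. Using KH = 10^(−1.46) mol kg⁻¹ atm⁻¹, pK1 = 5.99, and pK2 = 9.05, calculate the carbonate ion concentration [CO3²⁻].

[CO3²⁻] = 0.0893 mmol/kg

[CO2*] = KH · pCO2 = 10^(−1.46) × 814×10^-6 = 2.822×10^-5 mol/kg
α₀ = 1/(1 + K1/[H⁺] + K1K2/[H⁺]²) = 1/(1 + 10^+1.78 + 10^+0.50) = 0.01552
DIC = [CO2*]/α₀ = 2.822×10^-5 / 0.01552 = 1.818 mmol/kg
[CO3²⁻] = α₂·DIC; α₂ = 0.04909, so [CO3²⁻] = 0.04909 × 1.818 = 0.0893 mmol/kg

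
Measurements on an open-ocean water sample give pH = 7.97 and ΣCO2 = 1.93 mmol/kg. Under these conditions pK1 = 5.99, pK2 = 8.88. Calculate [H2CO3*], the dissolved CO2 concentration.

[CO2*] = 17.8 μmol/kg

α₀ = 1 / (1 + K1/[H⁺] + K1K2/[H⁺]²) = 1 / (1 + 10^+1.98 + 10^+1.07)
   = 1 / (1 + 95.499 + 11.749) = 1/108.25 = 0.009238
[CO2*] = α₀ × DIC = 0.009238 × 1.93 = 0.0178 mmol/kg = 17.8 μmol/kg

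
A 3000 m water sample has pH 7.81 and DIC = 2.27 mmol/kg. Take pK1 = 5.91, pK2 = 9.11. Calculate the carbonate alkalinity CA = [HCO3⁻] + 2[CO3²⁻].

CA = [HCO3⁻] + 2[CO3²⁻] = (α₁ + 2α₂)·DIC
At pH 7.81: [H⁺]/K1 = 10^-1.90 = 0.012589, K2/[H⁺] = 10^-1.30 = 0.050119
α₁ = 1/(1 + 0.012589 + 0.050119) = 1/1.0627 = 0.9410; α₂ = α₁·K2/[H⁺] = 0.04716
α₁ + 2α₂ = 1.0353
CA = 1.0353 × 2.27 = 2.35 mmol/kg

CA = 2.35 mmol/kg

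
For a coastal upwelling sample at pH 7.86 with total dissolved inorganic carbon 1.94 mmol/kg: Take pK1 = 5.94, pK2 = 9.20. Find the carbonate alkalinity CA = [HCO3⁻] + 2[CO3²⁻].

CA = [HCO3⁻] + 2[CO3²⁻] = (α₁ + 2α₂)·DIC
At pH 7.86: [H⁺]/K1 = 10^-1.92 = 0.012023, K2/[H⁺] = 10^-1.34 = 0.045709
α₁ = 1/(1 + 0.012023 + 0.045709) = 1/1.0577 = 0.9454; α₂ = α₁·K2/[H⁺] = 0.04321
α₁ + 2α₂ = 1.0318
CA = 1.0318 × 1.94 = 2.00 mmol/kg

CA = 2.00 mmol/kg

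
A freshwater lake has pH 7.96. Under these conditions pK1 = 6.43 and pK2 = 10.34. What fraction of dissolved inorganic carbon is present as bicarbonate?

α₁ = 0.967

α₁ = 1 / (1 + [H⁺]/K1 + K2/[H⁺]) = 1 / (1 + 10^-1.53 + 10^-2.38)
   = 1 / (1 + 0.029512 + 0.0041687) = 1/1.0337 = 0.9674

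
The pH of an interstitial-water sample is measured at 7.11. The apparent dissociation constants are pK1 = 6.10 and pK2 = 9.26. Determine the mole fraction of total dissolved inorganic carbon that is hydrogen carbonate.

α₁ = 1 / (1 + [H⁺]/K1 + K2/[H⁺]) = 1 / (1 + 10^-1.01 + 10^-2.15)
   = 1 / (1 + 0.097724 + 0.0070795) = 1/1.1048 = 0.9051

α₁ = 0.905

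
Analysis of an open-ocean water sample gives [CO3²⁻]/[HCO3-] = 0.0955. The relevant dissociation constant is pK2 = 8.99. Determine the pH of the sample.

pH = 7.97

From K2 = [H⁺][CO3²⁻]/[HCO3-]:  pH = pK2 + log₁₀([CO3²⁻]/[HCO3-])
log₁₀(0.0955) = -1.020
pH = 8.99 + (-1.020) = 7.97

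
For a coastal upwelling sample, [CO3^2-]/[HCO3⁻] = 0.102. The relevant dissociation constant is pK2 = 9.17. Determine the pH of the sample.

From K2 = [H⁺][CO3^2-]/[HCO3⁻]:  pH = pK2 + log₁₀([CO3^2-]/[HCO3⁻])
log₁₀(0.102) = -0.991
pH = 9.17 + (-0.991) = 8.18

pH = 8.18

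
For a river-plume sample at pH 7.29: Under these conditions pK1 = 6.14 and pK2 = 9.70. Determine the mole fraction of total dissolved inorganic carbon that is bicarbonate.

α₁ = 0.931

α₁ = 1 / (1 + [H⁺]/K1 + K2/[H⁺]) = 1 / (1 + 10^-1.15 + 10^-2.41)
   = 1 / (1 + 0.070795 + 0.0038905) = 1/1.0747 = 0.9305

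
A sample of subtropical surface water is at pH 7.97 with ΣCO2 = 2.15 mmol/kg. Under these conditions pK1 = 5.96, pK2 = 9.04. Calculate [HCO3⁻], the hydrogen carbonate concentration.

[HCO3⁻] = 1.96 mmol/kg

α₁ = 1 / (1 + [H⁺]/K1 + K2/[H⁺]) = 1 / (1 + 10^-2.01 + 10^-1.07)
   = 1 / (1 + 0.0097724 + 0.085114) = 1/1.0949 = 0.9133
[HCO3⁻] = α₁ × DIC = 0.9133 × 2.15 = 1.96 mmol/kg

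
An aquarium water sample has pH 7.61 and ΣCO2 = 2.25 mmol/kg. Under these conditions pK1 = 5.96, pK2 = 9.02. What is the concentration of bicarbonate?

α₁ = 1 / (1 + [H⁺]/K1 + K2/[H⁺]) = 1 / (1 + 10^-1.65 + 10^-1.41)
   = 1 / (1 + 0.022387 + 0.038905) = 1/1.0613 = 0.9422
[HCO3⁻] = α₁ × DIC = 0.9422 × 2.25 = 2.12 mmol/kg

[HCO3⁻] = 2.12 mmol/kg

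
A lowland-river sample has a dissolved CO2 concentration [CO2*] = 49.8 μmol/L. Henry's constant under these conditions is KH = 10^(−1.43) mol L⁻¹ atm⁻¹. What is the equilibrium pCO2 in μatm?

KH = 10^(−1.43) = 3.715×10^-2 mol L⁻¹ atm⁻¹
pCO2 = [CO2*]/KH = 49.8×10^-6 / 3.715×10^-2 = 1.34×10^-3 atm = 1340 μatm

pCO2 = 1340 μatm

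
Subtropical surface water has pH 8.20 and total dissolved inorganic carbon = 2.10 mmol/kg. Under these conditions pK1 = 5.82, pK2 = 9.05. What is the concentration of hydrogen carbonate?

α₁ = 1 / (1 + [H⁺]/K1 + K2/[H⁺]) = 1 / (1 + 10^-2.38 + 10^-0.85)
   = 1 / (1 + 0.0041687 + 0.14125) = 1/1.1454 = 0.8730
[HCO3⁻] = α₁ × DIC = 0.8730 × 2.10 = 1.83 mmol/kg

[HCO3⁻] = 1.83 mmol/kg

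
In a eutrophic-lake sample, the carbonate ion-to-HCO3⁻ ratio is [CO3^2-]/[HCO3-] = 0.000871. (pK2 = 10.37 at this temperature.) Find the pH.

pH = 7.31

From K2 = [H⁺][CO3^2-]/[HCO3-]:  pH = pK2 + log₁₀([CO3^2-]/[HCO3-])
log₁₀(0.000871) = -3.060
pH = 10.37 + (-3.060) = 7.31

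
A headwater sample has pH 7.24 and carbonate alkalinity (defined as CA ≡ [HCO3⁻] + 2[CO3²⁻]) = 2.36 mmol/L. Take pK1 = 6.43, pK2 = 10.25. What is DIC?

CA = [HCO3⁻] + 2[CO3²⁻] = (α₁ + 2α₂)·DIC
At pH 7.24: [H⁺]/K1 = 10^-0.81 = 0.15488, K2/[H⁺] = 10^-3.01 = 0.00097724
α₁ = 1/(1 + 0.15488 + 0.00097724) = 1/1.1559 = 0.8652; α₂ = α₁·K2/[H⁺] = 0.0008455
α₁ + 2α₂ = 0.8668
DIC = CA / (α₁ + 2α₂) = 2.36 / 0.8668 = 2.72 mmol/L

DIC = 2.72 mmol/L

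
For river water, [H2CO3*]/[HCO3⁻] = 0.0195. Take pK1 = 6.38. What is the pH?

From K1 = [H⁺][HCO3⁻]/[H2CO3*]:  pH = pK1 − log₁₀([H2CO3*]/[HCO3⁻])
log₁₀(0.0195) = -1.710
pH = 6.38 − (-1.710) = 8.09

pH = 8.09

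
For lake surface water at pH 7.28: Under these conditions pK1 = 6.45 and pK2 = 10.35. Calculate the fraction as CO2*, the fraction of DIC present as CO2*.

α₀ = 0.129

α₀ = 1 / (1 + K1/[H⁺] + K1K2/[H⁺]²) = 1 / (1 + 10^+0.83 + 10^-2.24)
   = 1 / (1 + 6.7608 + 0.0057544) = 1/7.7666 = 0.1288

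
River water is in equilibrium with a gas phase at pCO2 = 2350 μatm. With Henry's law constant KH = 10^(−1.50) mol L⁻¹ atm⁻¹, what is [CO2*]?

[CO2*] = 74.3 μmol/L

KH = 10^(−1.50) = 3.162×10^-2 mol L⁻¹ atm⁻¹
[CO2*] = KH · pCO2 = 3.162×10^-2 × 2350×10^-6 atm = 7.43×10^-5 mol/L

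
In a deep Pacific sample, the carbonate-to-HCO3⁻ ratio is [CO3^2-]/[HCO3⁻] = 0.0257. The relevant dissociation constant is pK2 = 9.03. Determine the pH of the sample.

pH = 7.44

From K2 = [H⁺][CO3^2-]/[HCO3⁻]:  pH = pK2 + log₁₀([CO3^2-]/[HCO3⁻])
log₁₀(0.0257) = -1.590
pH = 9.03 + (-1.590) = 7.44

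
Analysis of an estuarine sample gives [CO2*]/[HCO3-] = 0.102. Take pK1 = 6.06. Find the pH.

From K1 = [H⁺][HCO3-]/[CO2*]:  pH = pK1 − log₁₀([CO2*]/[HCO3-])
log₁₀(0.102) = -0.991
pH = 6.06 − (-0.991) = 7.05

pH = 7.05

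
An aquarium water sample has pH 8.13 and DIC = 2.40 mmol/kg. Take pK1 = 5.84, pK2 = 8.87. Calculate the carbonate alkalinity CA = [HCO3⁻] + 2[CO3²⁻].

CA = 2.76 mmol/kg

CA = [HCO3⁻] + 2[CO3²⁻] = (α₁ + 2α₂)·DIC
At pH 8.13: [H⁺]/K1 = 10^-2.29 = 0.0051286, K2/[H⁺] = 10^-0.74 = 0.18197
α₁ = 1/(1 + 0.0051286 + 0.18197) = 1/1.1871 = 0.8424; α₂ = α₁·K2/[H⁺] = 0.1533
α₁ + 2α₂ = 1.1490
CA = 1.1490 × 2.40 = 2.76 mmol/kg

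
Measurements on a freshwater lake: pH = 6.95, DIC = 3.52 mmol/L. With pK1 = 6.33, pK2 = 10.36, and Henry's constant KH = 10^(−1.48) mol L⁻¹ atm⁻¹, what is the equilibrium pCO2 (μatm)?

α₀ = 1 / (1 + K1/[H⁺] + K1K2/[H⁺]²) = 1 / (1 + 10^+0.62 + 10^-2.79)
   = 1 / (1 + 4.1687 + 0.0016218) = 1/5.1703 = 0.1934
[CO2*] = α₀ × DIC = 0.1934 × 3.52 = 0.6808 mmol/L
pCO2 = [CO2*]/KH = 6.808×10^-4 / 3.311×10^-2 = 2.06×10^4 μatm

pCO2 = 2.06×10^4 μatm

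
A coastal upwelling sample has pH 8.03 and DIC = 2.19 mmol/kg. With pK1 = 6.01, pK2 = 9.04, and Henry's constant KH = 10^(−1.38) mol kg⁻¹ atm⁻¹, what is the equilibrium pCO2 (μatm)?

α₀ = 1 / (1 + K1/[H⁺] + K1K2/[H⁺]²) = 1 / (1 + 10^+2.02 + 10^+1.01)
   = 1 / (1 + 104.71 + 10.233) = 1/115.95 = 0.008625
[CO2*] = α₀ × DIC = 0.008625 × 2.19 = 0.01889 mmol/kg = 18.89 μmol/kg
pCO2 = [CO2*]/KH = 1.889×10^-5 / 4.169×10^-2 = 453 μatm

pCO2 = 453 μatm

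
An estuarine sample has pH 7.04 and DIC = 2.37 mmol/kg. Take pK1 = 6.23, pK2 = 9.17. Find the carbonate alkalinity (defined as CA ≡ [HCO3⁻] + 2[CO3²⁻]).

CA = 2.07 mmol/kg

CA = [HCO3⁻] + 2[CO3²⁻] = (α₁ + 2α₂)·DIC
At pH 7.04: [H⁺]/K1 = 10^-0.81 = 0.15488, K2/[H⁺] = 10^-2.13 = 0.0074131
α₁ = 1/(1 + 0.15488 + 0.0074131) = 1/1.1623 = 0.8604; α₂ = α₁·K2/[H⁺] = 0.006378
α₁ + 2α₂ = 0.8731
CA = 0.8731 × 2.37 = 2.07 mmol/kg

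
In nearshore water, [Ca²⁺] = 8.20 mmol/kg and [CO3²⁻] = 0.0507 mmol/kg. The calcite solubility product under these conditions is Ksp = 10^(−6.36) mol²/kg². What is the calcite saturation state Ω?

Ksp = 10^(−6.36) = 4.365×10^-7
Ω = [Ca²⁺][CO3²⁻]/Ksp = (8.20×10^-3)(0.0507×10^-3) / 4.365×10^-7 = 0.952

Ω = 0.952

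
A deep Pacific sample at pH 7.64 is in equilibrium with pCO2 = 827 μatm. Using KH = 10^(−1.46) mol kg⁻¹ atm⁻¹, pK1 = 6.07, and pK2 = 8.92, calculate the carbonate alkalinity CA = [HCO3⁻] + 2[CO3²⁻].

CA = 1.18 mmol/kg

[CO2*] = KH · pCO2 = 10^(−1.46) × 827×10^-6 = 2.868×10^-5 mol/kg
α₀ = 1/(1 + K1/[H⁺] + K1K2/[H⁺]²) = 1/(1 + 10^+1.57 + 10^+0.29) = 0.02494
DIC = [CO2*]/α₀ = 2.868×10^-5 / 0.02494 = 1.150 mmol/kg
CA = (α₁ + 2α₂)·DIC = (0.9264 + 2×0.04862) × 1.150 = 1.18 mmol/kg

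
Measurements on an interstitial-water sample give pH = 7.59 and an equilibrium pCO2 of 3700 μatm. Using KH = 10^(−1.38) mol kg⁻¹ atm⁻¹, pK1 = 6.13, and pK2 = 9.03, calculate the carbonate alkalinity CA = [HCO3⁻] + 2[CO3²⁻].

CA = 4.77 mmol/kg

[CO2*] = KH · pCO2 = 10^(−1.38) × 3700×10^-6 = 1.542×10^-4 mol/kg
α₀ = 1/(1 + K1/[H⁺] + K1K2/[H⁺]²) = 1/(1 + 10^+1.46 + 10^+0.02) = 0.03238
DIC = [CO2*]/α₀ = 1.542×10^-4 / 0.03238 = 4.764 mmol/kg
CA = (α₁ + 2α₂)·DIC = (0.9337 + 2×0.03390) × 4.764 = 4.77 mmol/kg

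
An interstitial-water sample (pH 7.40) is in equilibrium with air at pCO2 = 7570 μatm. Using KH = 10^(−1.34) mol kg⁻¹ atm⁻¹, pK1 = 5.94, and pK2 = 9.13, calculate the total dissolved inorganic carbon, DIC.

DIC = 10.5 mmol/kg

[CO2*] = KH · pCO2 = 10^(−1.34) × 7570×10^-6 = 3.460×10^-4 mol/kg
α₀ = 1/(1 + K1/[H⁺] + K1K2/[H⁺]²) = 1/(1 + 10^+1.46 + 10^-0.27) = 0.03292
DIC = [CO2*]/α₀ = 3.460×10^-4 / 0.03292 = 10.5 mmol/kg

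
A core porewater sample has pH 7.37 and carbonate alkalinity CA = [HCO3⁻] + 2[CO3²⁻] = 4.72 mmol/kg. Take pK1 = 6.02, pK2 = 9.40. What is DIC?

DIC = 4.88 mmol/kg

CA = [HCO3⁻] + 2[CO3²⁻] = (α₁ + 2α₂)·DIC
At pH 7.37: [H⁺]/K1 = 10^-1.35 = 0.044668, K2/[H⁺] = 10^-2.03 = 0.0093325
α₁ = 1/(1 + 0.044668 + 0.0093325) = 1/1.0540 = 0.9488; α₂ = α₁·K2/[H⁺] = 0.008854
α₁ + 2α₂ = 0.9665
DIC = CA / (α₁ + 2α₂) = 4.72 / 0.9665 = 4.88 mmol/kg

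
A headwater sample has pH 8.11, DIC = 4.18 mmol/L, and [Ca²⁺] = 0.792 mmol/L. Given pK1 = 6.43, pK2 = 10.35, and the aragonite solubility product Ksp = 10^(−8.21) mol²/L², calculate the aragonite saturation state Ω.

α₂ = 1 / (1 + [H⁺]/K2 + [H⁺]²/(K1K2)) = 1 / (1 + 10^+2.24 + 10^+0.56)
   = 1 / (1 + 173.78 + 3.6308) = 1/178.41 = 0.005605
[CO3²⁻] = α₂ × DIC = 0.005605 × 4.18 = 0.02343 mmol/L
Ksp = 10^(−8.21) = 6.166×10^-9
Ω = [Ca²⁺][CO3²⁻]/Ksp = (0.792×10^-3)(2.343×10^-5) / 6.166×10^-9 = 3.01

Ω = 3.01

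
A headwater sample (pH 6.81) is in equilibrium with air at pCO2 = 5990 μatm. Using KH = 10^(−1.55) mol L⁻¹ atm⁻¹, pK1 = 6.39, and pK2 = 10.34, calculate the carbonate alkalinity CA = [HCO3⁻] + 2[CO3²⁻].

CA = 0.444 mmol/L

[CO2*] = KH · pCO2 = 10^(−1.55) × 5990×10^-6 = 1.688×10^-4 mol/L
α₀ = 1/(1 + K1/[H⁺] + K1K2/[H⁺]²) = 1/(1 + 10^+0.42 + 10^-3.11) = 0.2754
DIC = [CO2*]/α₀ = 1.688×10^-4 / 0.2754 = 0.6130 mmol/L
CA = (α₁ + 2α₂)·DIC = (0.7244 + 2×0.0002138) × 0.6130 = 0.444 mmol/L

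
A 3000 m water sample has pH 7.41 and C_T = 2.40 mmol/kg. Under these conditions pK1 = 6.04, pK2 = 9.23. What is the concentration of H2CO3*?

α₀ = 1 / (1 + K1/[H⁺] + K1K2/[H⁺]²) = 1 / (1 + 10^+1.37 + 10^-0.45)
   = 1 / (1 + 23.442 + 0.35481) = 1/24.797 = 0.04033
[CO2*] = α₀ × DIC = 0.04033 × 2.40 = 0.0968 mmol/kg

[CO2*] = 0.0968 mmol/kg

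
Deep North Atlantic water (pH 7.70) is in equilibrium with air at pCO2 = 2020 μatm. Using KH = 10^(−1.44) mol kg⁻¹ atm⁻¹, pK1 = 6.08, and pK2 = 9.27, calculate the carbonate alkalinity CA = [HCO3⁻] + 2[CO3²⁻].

[CO2*] = KH · pCO2 = 10^(−1.44) × 2020×10^-6 = 7.334×10^-5 mol/kg
α₀ = 1/(1 + K1/[H⁺] + K1K2/[H⁺]²) = 1/(1 + 10^+1.62 + 10^+0.05) = 0.02283
DIC = [CO2*]/α₀ = 7.334×10^-5 / 0.02283 = 3.213 mmol/kg
CA = (α₁ + 2α₂)·DIC = (0.9516 + 2×0.02561) × 3.213 = 3.22 mmol/kg

CA = 3.22 mmol/kg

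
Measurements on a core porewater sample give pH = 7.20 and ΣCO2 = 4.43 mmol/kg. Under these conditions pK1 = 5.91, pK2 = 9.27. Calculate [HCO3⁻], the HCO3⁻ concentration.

[HCO3⁻] = 4.18 mmol/kg

α₁ = 1 / (1 + [H⁺]/K1 + K2/[H⁺]) = 1 / (1 + 10^-1.29 + 10^-2.07)
   = 1 / (1 + 0.051286 + 0.0085114) = 1/1.0598 = 0.9436
[HCO3⁻] = α₁ × DIC = 0.9436 × 4.43 = 4.18 mmol/kg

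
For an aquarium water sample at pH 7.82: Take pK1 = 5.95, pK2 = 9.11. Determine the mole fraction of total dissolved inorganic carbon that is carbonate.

α₂ = 1 / (1 + [H⁺]/K2 + [H⁺]²/(K1K2)) = 1 / (1 + 10^+1.29 + 10^-0.58)
   = 1 / (1 + 19.498 + 0.26303) = 1/20.761 = 0.04817

α₂ = 0.0482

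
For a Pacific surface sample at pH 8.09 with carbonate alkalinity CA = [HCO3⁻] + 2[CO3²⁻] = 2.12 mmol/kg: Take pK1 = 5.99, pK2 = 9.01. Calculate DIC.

CA = [HCO3⁻] + 2[CO3²⁻] = (α₁ + 2α₂)·DIC
At pH 8.09: [H⁺]/K1 = 10^-2.10 = 0.0079433, K2/[H⁺] = 10^-0.92 = 0.12023
α₁ = 1/(1 + 0.0079433 + 0.12023) = 1/1.1282 = 0.8864; α₂ = α₁·K2/[H⁺] = 0.1066
α₁ + 2α₂ = 1.0995
DIC = CA / (α₁ + 2α₂) = 2.12 / 1.0995 = 1.93 mmol/kg

DIC = 1.93 mmol/kg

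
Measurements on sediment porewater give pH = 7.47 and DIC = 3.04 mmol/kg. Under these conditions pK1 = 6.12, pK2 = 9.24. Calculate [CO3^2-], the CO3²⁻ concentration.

[CO3²⁻] = 0.0486 mmol/kg

α₂ = 1 / (1 + [H⁺]/K2 + [H⁺]²/(K1K2)) = 1 / (1 + 10^+1.77 + 10^+0.42)
   = 1 / (1 + 58.884 + 2.6303) = 1/62.515 = 0.01600
[CO3²⁻] = α₂ × DIC = 0.01600 × 3.04 = 0.0486 mmol/kg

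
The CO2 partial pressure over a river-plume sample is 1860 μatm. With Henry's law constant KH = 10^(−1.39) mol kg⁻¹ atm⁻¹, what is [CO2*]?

KH = 10^(−1.39) = 4.074×10^-2 mol kg⁻¹ atm⁻¹
[CO2*] = KH · pCO2 = 4.074×10^-2 × 1860×10^-6 atm = 7.58×10^-5 mol/kg

[CO2*] = 75.8 μmol/kg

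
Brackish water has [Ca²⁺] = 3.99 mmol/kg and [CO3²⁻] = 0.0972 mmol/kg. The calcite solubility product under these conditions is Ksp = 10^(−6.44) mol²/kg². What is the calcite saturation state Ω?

Ω = 1.07

Ksp = 10^(−6.44) = 3.631×10^-7
Ω = [Ca²⁺][CO3²⁻]/Ksp = (3.99×10^-3)(0.0972×10^-3) / 3.631×10^-7 = 1.07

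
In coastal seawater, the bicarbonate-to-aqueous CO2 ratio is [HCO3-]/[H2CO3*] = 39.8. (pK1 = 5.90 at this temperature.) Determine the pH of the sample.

From K1 = [H⁺][HCO3-]/[H2CO3*]:  pH = pK1 + log₁₀([HCO3-]/[H2CO3*])
log₁₀(39.8) = +1.600
pH = 5.90 + (+1.600) = 7.50

pH = 7.50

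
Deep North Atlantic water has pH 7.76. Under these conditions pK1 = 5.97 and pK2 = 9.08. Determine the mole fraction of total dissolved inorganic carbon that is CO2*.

α₀ = 0.0152

α₀ = 1 / (1 + K1/[H⁺] + K1K2/[H⁺]²) = 1 / (1 + 10^+1.79 + 10^+0.47)
   = 1 / (1 + 61.660 + 2.9512) = 1/65.611 = 0.01524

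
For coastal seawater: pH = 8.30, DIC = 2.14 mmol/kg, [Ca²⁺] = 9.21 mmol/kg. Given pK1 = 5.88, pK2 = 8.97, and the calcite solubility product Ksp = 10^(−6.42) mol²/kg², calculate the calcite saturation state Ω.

α₂ = 1 / (1 + [H⁺]/K2 + [H⁺]²/(K1K2)) = 1 / (1 + 10^+0.67 + 10^-1.75)
   = 1 / (1 + 4.6774 + 0.017783) = 1/5.6951 = 0.1756
[CO3²⁻] = α₂ × DIC = 0.1756 × 2.14 = 0.3758 mmol/kg
Ksp = 10^(−6.42) = 3.802×10^-7
Ω = [Ca²⁺][CO3²⁻]/Ksp = (9.21×10^-3)(3.758×10^-4) / 3.802×10^-7 = 9.10

Ω = 9.10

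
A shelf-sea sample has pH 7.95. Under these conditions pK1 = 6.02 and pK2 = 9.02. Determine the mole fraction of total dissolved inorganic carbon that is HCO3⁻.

α₁ = 0.912

α₁ = 1 / (1 + [H⁺]/K1 + K2/[H⁺]) = 1 / (1 + 10^-1.93 + 10^-1.07)
   = 1 / (1 + 0.011749 + 0.085114) = 1/1.0969 = 0.9117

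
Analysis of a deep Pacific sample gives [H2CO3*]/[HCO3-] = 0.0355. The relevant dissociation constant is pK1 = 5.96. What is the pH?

From K1 = [H⁺][HCO3-]/[H2CO3*]:  pH = pK1 − log₁₀([H2CO3*]/[HCO3-])
log₁₀(0.0355) = -1.450
pH = 5.96 − (-1.450) = 7.41

pH = 7.41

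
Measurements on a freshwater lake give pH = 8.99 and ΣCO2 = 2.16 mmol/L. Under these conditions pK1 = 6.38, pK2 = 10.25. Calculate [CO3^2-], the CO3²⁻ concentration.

α₂ = 1 / (1 + [H⁺]/K2 + [H⁺]²/(K1K2)) = 1 / (1 + 10^+1.26 + 10^-1.35)
   = 1 / (1 + 18.197 + 0.044668) = 1/19.242 = 0.05197
[CO3²⁻] = α₂ × DIC = 0.05197 × 2.16 = 0.112 mmol/L

[CO3²⁻] = 0.112 mmol/L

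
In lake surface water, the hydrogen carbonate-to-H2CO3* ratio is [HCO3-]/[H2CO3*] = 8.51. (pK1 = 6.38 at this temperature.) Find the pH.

pH = 7.31

From K1 = [H⁺][HCO3-]/[H2CO3*]:  pH = pK1 + log₁₀([HCO3-]/[H2CO3*])
log₁₀(8.51) = +0.930
pH = 6.38 + (+0.930) = 7.31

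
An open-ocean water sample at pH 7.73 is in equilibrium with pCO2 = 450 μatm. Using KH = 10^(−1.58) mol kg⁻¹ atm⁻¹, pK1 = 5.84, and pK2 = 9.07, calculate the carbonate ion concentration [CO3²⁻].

[CO2*] = KH · pCO2 = 10^(−1.58) × 450×10^-6 = 1.184×10^-5 mol/kg
α₀ = 1/(1 + K1/[H⁺] + K1K2/[H⁺]²) = 1/(1 + 10^+1.89 + 10^+0.55) = 0.01217
DIC = [CO2*]/α₀ = 1.184×10^-5 / 0.01217 = 0.9726 mmol/kg
[CO3²⁻] = α₂·DIC; α₂ = 0.04318, so [CO3²⁻] = 0.04318 × 0.9726 = 0.0420 mmol/kg

[CO3²⁻] = 0.0420 mmol/kg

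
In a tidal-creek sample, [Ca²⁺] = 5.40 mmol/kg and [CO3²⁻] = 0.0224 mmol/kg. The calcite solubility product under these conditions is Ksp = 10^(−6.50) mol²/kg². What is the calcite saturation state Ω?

Ksp = 10^(−6.50) = 3.162×10^-7
Ω = [Ca²⁺][CO3²⁻]/Ksp = (5.40×10^-3)(0.0224×10^-3) / 3.162×10^-7 = 0.383

Ω = 0.383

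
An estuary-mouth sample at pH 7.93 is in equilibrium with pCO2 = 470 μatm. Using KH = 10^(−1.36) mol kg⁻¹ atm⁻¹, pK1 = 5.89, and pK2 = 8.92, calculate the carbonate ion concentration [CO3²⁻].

[CO3²⁻] = 0.230 mmol/kg

[CO2*] = KH · pCO2 = 10^(−1.36) × 470×10^-6 = 2.052×10^-5 mol/kg
α₀ = 1/(1 + K1/[H⁺] + K1K2/[H⁺]²) = 1/(1 + 10^+2.04 + 10^+1.05) = 0.008206
DIC = [CO2*]/α₀ = 2.052×10^-5 / 0.008206 = 2.500 mmol/kg
[CO3²⁻] = α₂·DIC; α₂ = 0.09207, so [CO3²⁻] = 0.09207 × 2.500 = 0.230 mmol/kg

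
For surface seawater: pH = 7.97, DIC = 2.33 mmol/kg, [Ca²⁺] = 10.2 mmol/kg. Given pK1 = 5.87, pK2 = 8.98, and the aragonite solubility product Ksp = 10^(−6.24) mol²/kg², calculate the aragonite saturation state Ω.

Ω = 3.65

α₂ = 1 / (1 + [H⁺]/K2 + [H⁺]²/(K1K2)) = 1 / (1 + 10^+1.01 + 10^-1.09)
   = 1 / (1 + 10.233 + 0.081283) = 1/11.314 = 0.08838
[CO3²⁻] = α₂ × DIC = 0.08838 × 2.33 = 0.2059 mmol/kg
Ksp = 10^(−6.24) = 5.754×10^-7
Ω = [Ca²⁺][CO3²⁻]/Ksp = (10.2×10^-3)(2.059×10^-4) / 5.754×10^-7 = 3.65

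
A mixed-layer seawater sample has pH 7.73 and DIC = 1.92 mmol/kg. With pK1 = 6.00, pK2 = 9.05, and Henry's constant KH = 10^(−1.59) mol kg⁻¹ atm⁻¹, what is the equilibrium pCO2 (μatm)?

pCO2 = 1300 μatm

α₀ = 1 / (1 + K1/[H⁺] + K1K2/[H⁺]²) = 1 / (1 + 10^+1.73 + 10^+0.41)
   = 1 / (1 + 53.703 + 2.5704) = 1/57.274 = 0.01746
[CO2*] = α₀ × DIC = 0.01746 × 1.92 = 0.03352 mmol/kg
pCO2 = [CO2*]/KH = 3.352×10^-5 / 2.570×10^-2 = 1300 μatm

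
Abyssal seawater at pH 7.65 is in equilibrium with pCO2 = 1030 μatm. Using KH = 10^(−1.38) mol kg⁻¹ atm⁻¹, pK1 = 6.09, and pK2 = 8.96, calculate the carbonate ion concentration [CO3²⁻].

[CO2*] = KH · pCO2 = 10^(−1.38) × 1030×10^-6 = 4.294×10^-5 mol/kg
α₀ = 1/(1 + K1/[H⁺] + K1K2/[H⁺]²) = 1/(1 + 10^+1.56 + 10^+0.25) = 0.02558
DIC = [CO2*]/α₀ = 4.294×10^-5 / 0.02558 = 1.678 mmol/kg
[CO3²⁻] = α₂·DIC; α₂ = 0.04550, so [CO3²⁻] = 0.04550 × 1.678 = 0.0764 mmol/kg

[CO3²⁻] = 0.0764 mmol/kg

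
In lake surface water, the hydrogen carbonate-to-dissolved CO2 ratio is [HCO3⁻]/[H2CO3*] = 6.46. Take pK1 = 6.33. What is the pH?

From K1 = [H⁺][HCO3⁻]/[H2CO3*]:  pH = pK1 + log₁₀([HCO3⁻]/[H2CO3*])
log₁₀(6.46) = +0.810
pH = 6.33 + (+0.810) = 7.14

pH = 7.14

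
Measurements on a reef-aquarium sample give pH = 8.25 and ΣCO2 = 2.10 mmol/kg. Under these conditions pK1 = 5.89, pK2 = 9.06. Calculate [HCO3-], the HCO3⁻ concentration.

α₁ = 1 / (1 + [H⁺]/K1 + K2/[H⁺]) = 1 / (1 + 10^-2.36 + 10^-0.81)
   = 1 / (1 + 0.0043652 + 0.15488) = 1/1.1592 = 0.8626
[HCO3⁻] = α₁ × DIC = 0.8626 × 2.10 = 1.81 mmol/kg

[HCO3⁻] = 1.81 mmol/kg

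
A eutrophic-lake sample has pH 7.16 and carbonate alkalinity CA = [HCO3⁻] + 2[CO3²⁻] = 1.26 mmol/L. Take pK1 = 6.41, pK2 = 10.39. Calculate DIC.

DIC = 1.48 mmol/L

CA = [HCO3⁻] + 2[CO3²⁻] = (α₁ + 2α₂)·DIC
At pH 7.16: [H⁺]/K1 = 10^-0.75 = 0.17783, K2/[H⁺] = 10^-3.23 = 0.00058884
α₁ = 1/(1 + 0.17783 + 0.00058884) = 1/1.1784 = 0.8486; α₂ = α₁·K2/[H⁺] = 0.0004997
α₁ + 2α₂ = 0.8496
DIC = CA / (α₁ + 2α₂) = 1.26 / 0.8496 = 1.48 mmol/L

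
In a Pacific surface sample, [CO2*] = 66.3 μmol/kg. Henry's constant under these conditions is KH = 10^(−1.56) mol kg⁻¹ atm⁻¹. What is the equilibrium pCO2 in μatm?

KH = 10^(−1.56) = 2.754×10^-2 mol kg⁻¹ atm⁻¹
pCO2 = [CO2*]/KH = 66.3×10^-6 / 2.754×10^-2 = 2.41×10^-3 atm = 2410 μatm

pCO2 = 2410 μatm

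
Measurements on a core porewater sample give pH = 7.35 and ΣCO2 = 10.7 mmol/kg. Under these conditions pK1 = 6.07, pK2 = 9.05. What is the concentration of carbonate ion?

α₂ = 1 / (1 + [H⁺]/K2 + [H⁺]²/(K1K2)) = 1 / (1 + 10^+1.70 + 10^+0.42)
   = 1 / (1 + 50.119 + 2.6303) = 1/53.749 = 0.01861
[CO3²⁻] = α₂ × DIC = 0.01861 × 10.7 = 0.199 mmol/kg

[CO3²⁻] = 0.199 mmol/kg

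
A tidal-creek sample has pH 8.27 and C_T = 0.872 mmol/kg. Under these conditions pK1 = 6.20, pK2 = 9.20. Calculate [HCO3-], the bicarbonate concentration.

[HCO3⁻] = 0.774 mmol/kg

α₁ = 1 / (1 + [H⁺]/K1 + K2/[H⁺]) = 1 / (1 + 10^-2.07 + 10^-0.93)
   = 1 / (1 + 0.0085114 + 0.11749) = 1/1.1260 = 0.8881
[HCO3⁻] = α₁ × DIC = 0.8881 × 0.872 = 0.774 mmol/kg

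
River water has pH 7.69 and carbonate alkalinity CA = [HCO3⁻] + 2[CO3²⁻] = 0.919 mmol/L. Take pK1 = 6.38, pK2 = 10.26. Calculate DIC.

DIC = 0.961 mmol/L

CA = [HCO3⁻] + 2[CO3²⁻] = (α₁ + 2α₂)·DIC
At pH 7.69: [H⁺]/K1 = 10^-1.31 = 0.048978, K2/[H⁺] = 10^-2.57 = 0.0026915
α₁ = 1/(1 + 0.048978 + 0.0026915) = 1/1.0517 = 0.9509; α₂ = α₁·K2/[H⁺] = 0.002559
α₁ + 2α₂ = 0.9560
DIC = CA / (α₁ + 2α₂) = 0.919 / 0.9560 = 0.961 mmol/L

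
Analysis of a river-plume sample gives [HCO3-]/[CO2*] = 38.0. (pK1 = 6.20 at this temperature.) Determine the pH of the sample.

pH = 7.78

From K1 = [H⁺][HCO3-]/[CO2*]:  pH = pK1 + log₁₀([HCO3-]/[CO2*])
log₁₀(38.0) = +1.580
pH = 6.20 + (+1.580) = 7.78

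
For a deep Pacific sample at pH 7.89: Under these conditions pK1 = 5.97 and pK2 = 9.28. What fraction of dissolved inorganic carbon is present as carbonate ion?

α₂ = 1 / (1 + [H⁺]/K2 + [H⁺]²/(K1K2)) = 1 / (1 + 10^+1.39 + 10^-0.53)
   = 1 / (1 + 24.547 + 0.29512) = 1/25.842 = 0.03870

α₂ = 0.0387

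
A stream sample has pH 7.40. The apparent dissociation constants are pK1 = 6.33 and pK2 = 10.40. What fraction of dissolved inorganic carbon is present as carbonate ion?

α₂ = 1 / (1 + [H⁺]/K2 + [H⁺]²/(K1K2)) = 1 / (1 + 10^+3.00 + 10^+1.93)
   = 1 / (1 + 1000.0 + 85.114) = 1/1086.1 = 0.0009207

α₂ = 0.000921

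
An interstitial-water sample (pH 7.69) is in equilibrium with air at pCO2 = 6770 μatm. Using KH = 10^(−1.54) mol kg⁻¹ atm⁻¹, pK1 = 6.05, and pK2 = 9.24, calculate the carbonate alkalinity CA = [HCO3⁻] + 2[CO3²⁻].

[CO2*] = KH · pCO2 = 10^(−1.54) × 6770×10^-6 = 1.952×10^-4 mol/kg
α₀ = 1/(1 + K1/[H⁺] + K1K2/[H⁺]²) = 1/(1 + 10^+1.64 + 10^+0.09) = 0.02180
DIC = [CO2*]/α₀ = 1.952×10^-4 / 0.02180 = 8.958 mmol/kg
CA = (α₁ + 2α₂)·DIC = (0.9514 + 2×0.02681) × 8.958 = 9.00 mmol/kg

CA = 9.00 mmol/kg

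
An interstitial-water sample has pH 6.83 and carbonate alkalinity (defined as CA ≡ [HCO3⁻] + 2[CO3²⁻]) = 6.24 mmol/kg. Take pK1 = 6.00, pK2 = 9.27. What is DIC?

CA = [HCO3⁻] + 2[CO3²⁻] = (α₁ + 2α₂)·DIC
At pH 6.83: [H⁺]/K1 = 10^-0.83 = 0.14791, K2/[H⁺] = 10^-2.44 = 0.0036308
α₁ = 1/(1 + 0.14791 + 0.0036308) = 1/1.1515 = 0.8684; α₂ = α₁·K2/[H⁺] = 0.003153
α₁ + 2α₂ = 0.8747
DIC = CA / (α₁ + 2α₂) = 6.24 / 0.8747 = 7.13 mmol/kg

DIC = 7.13 mmol/kg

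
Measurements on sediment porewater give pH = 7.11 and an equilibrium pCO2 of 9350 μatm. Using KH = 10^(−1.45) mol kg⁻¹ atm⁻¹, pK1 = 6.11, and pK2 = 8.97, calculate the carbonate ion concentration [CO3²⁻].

[CO3²⁻] = 0.0458 mmol/kg

[CO2*] = KH · pCO2 = 10^(−1.45) × 9350×10^-6 = 3.318×10^-4 mol/kg
α₀ = 1/(1 + K1/[H⁺] + K1K2/[H⁺]²) = 1/(1 + 10^+1.00 + 10^-0.86) = 0.08978
DIC = [CO2*]/α₀ = 3.318×10^-4 / 0.08978 = 3.695 mmol/kg
[CO3²⁻] = α₂·DIC; α₂ = 0.01239, so [CO3²⁻] = 0.01239 × 3.695 = 0.0458 mmol/kg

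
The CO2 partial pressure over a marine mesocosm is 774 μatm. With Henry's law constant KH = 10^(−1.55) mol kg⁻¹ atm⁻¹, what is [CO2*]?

KH = 10^(−1.55) = 2.818×10^-2 mol kg⁻¹ atm⁻¹
[CO2*] = KH · pCO2 = 2.818×10^-2 × 774×10^-6 atm = 2.18×10^-5 mol/kg

[CO2*] = 21.8 μmol/kg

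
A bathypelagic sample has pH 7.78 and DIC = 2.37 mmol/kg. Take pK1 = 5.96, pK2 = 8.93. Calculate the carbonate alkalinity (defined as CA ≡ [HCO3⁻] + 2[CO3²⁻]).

CA = 2.49 mmol/kg

CA = [HCO3⁻] + 2[CO3²⁻] = (α₁ + 2α₂)·DIC
At pH 7.78: [H⁺]/K1 = 10^-1.82 = 0.015136, K2/[H⁺] = 10^-1.15 = 0.070795
α₁ = 1/(1 + 0.015136 + 0.070795) = 1/1.0859 = 0.9209; α₂ = α₁·K2/[H⁺] = 0.06519
α₁ + 2α₂ = 1.0513
CA = 1.0513 × 2.37 = 2.49 mmol/kg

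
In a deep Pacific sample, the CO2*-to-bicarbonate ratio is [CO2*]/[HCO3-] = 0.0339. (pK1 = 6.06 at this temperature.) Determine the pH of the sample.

pH = 7.53

From K1 = [H⁺][HCO3-]/[CO2*]:  pH = pK1 − log₁₀([CO2*]/[HCO3-])
log₁₀(0.0339) = -1.470
pH = 6.06 − (-1.470) = 7.53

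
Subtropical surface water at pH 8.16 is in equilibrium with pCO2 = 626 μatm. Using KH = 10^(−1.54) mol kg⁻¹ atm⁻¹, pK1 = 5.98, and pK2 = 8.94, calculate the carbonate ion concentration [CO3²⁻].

[CO3²⁻] = 0.453 mmol/kg

[CO2*] = KH · pCO2 = 10^(−1.54) × 626×10^-6 = 1.805×10^-5 mol/kg
α₀ = 1/(1 + K1/[H⁺] + K1K2/[H⁺]²) = 1/(1 + 10^+2.18 + 10^+1.40) = 0.005635
DIC = [CO2*]/α₀ = 1.805×10^-5 / 0.005635 = 3.204 mmol/kg
[CO3²⁻] = α₂·DIC; α₂ = 0.1415, so [CO3²⁻] = 0.1415 × 3.204 = 0.453 mmol/kg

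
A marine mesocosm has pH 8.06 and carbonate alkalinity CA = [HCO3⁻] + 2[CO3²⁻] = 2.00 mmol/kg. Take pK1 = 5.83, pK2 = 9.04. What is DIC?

CA = [HCO3⁻] + 2[CO3²⁻] = (α₁ + 2α₂)·DIC
At pH 8.06: [H⁺]/K1 = 10^-2.23 = 0.0058884, K2/[H⁺] = 10^-0.98 = 0.10471
α₁ = 1/(1 + 0.0058884 + 0.10471) = 1/1.1106 = 0.9004; α₂ = α₁·K2/[H⁺] = 0.09428
α₁ + 2α₂ = 1.0890
DIC = CA / (α₁ + 2α₂) = 2.00 / 1.0890 = 1.84 mmol/kg

DIC = 1.84 mmol/kg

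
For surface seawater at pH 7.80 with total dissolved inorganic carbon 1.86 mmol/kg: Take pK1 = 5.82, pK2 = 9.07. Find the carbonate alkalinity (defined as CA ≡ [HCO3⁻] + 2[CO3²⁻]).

CA = 1.94 mmol/kg

CA = [HCO3⁻] + 2[CO3²⁻] = (α₁ + 2α₂)·DIC
At pH 7.80: [H⁺]/K1 = 10^-1.98 = 0.010471, K2/[H⁺] = 10^-1.27 = 0.053703
α₁ = 1/(1 + 0.010471 + 0.053703) = 1/1.0642 = 0.9397; α₂ = α₁·K2/[H⁺] = 0.05046
α₁ + 2α₂ = 1.0406
CA = 1.0406 × 1.86 = 1.94 mmol/kg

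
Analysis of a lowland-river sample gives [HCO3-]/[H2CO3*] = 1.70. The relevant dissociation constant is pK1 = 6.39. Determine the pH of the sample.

From K1 = [H⁺][HCO3-]/[H2CO3*]:  pH = pK1 + log₁₀([HCO3-]/[H2CO3*])
log₁₀(1.70) = +0.230
pH = 6.39 + (+0.230) = 6.62

pH = 6.62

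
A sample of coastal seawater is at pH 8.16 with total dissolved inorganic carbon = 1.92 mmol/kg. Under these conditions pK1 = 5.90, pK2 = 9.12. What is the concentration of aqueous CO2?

[CO2*] = 9.46 μmol/kg

α₀ = 1 / (1 + K1/[H⁺] + K1K2/[H⁺]²) = 1 / (1 + 10^+2.26 + 10^+1.30)
   = 1 / (1 + 181.97 + 19.953) = 1/202.92 = 0.004928
[CO2*] = α₀ × DIC = 0.004928 × 1.92 = 0.00946 mmol/kg = 9.46 μmol/kg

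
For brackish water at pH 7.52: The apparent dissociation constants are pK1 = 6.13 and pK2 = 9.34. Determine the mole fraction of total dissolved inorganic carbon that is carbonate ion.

α₂ = 1 / (1 + [H⁺]/K2 + [H⁺]²/(K1K2)) = 1 / (1 + 10^+1.82 + 10^+0.43)
   = 1 / (1 + 66.069 + 2.6915) = 1/69.761 = 0.01433

α₂ = 0.0143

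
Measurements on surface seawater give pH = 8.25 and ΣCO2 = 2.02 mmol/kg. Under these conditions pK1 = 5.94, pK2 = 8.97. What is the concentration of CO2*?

[CO2*] = 8.28 μmol/kg

α₀ = 1 / (1 + K1/[H⁺] + K1K2/[H⁺]²) = 1 / (1 + 10^+2.31 + 10^+1.59)
   = 1 / (1 + 204.17 + 38.905) = 1/244.08 = 0.004097
[CO2*] = α₀ × DIC = 0.004097 × 2.02 = 0.00828 mmol/kg = 8.28 μmol/kg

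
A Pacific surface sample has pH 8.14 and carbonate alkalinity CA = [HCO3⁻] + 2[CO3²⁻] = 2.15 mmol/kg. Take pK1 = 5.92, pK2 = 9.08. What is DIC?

DIC = 1.96 mmol/kg

CA = [HCO3⁻] + 2[CO3²⁻] = (α₁ + 2α₂)·DIC
At pH 8.14: [H⁺]/K1 = 10^-2.22 = 0.0060256, K2/[H⁺] = 10^-0.94 = 0.11482
α₁ = 1/(1 + 0.0060256 + 0.11482) = 1/1.1208 = 0.8922; α₂ = α₁·K2/[H⁺] = 0.1024
α₁ + 2α₂ = 1.0971
DIC = CA / (α₁ + 2α₂) = 2.15 / 1.0971 = 1.96 mmol/kg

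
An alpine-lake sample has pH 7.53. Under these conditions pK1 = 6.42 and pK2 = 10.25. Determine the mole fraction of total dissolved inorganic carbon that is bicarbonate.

α₁ = 1 / (1 + [H⁺]/K1 + K2/[H⁺]) = 1 / (1 + 10^-1.11 + 10^-2.72)
   = 1 / (1 + 0.077625 + 0.0019055) = 1/1.0795 = 0.9263

α₁ = 0.926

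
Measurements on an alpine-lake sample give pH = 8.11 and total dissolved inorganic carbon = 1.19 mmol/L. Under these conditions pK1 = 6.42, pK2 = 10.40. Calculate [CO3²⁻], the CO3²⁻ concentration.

α₂ = 1 / (1 + [H⁺]/K2 + [H⁺]²/(K1K2)) = 1 / (1 + 10^+2.29 + 10^+0.60)
   = 1 / (1 + 194.98 + 3.9811) = 1/199.97 = 0.005001
[CO3²⁻] = α₂ × DIC = 0.005001 × 1.19 = 0.00595 mmol/L = 5.95 μmol/L

[CO3²⁻] = 5.95 μmol/L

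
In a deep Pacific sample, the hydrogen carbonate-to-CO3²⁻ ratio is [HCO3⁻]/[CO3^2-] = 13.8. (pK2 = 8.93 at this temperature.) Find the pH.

From K2 = [H⁺][CO3^2-]/[HCO3⁻]:  pH = pK2 − log₁₀([HCO3⁻]/[CO3^2-])
log₁₀(13.8) = +1.140
pH = 8.93 − (+1.140) = 7.79

pH = 7.79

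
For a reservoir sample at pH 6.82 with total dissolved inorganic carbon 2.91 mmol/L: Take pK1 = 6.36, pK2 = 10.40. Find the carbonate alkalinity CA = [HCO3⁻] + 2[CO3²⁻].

CA = [HCO3⁻] + 2[CO3²⁻] = (α₁ + 2α₂)·DIC
At pH 6.82: [H⁺]/K1 = 10^-0.46 = 0.34674, K2/[H⁺] = 10^-3.58 = 0.00026303
α₁ = 1/(1 + 0.34674 + 0.00026303) = 1/1.3470 = 0.7424; α₂ = α₁·K2/[H⁺] = 0.0001953
α₁ + 2α₂ = 0.7428
CA = 0.7428 × 2.91 = 2.16 mmol/L

CA = 2.16 mmol/L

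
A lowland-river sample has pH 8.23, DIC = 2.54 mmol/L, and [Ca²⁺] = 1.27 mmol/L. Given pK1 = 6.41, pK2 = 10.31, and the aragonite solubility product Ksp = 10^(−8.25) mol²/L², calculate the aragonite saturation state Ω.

Ω = 4.66

α₂ = 1 / (1 + [H⁺]/K2 + [H⁺]²/(K1K2)) = 1 / (1 + 10^+2.08 + 10^+0.26)
   = 1 / (1 + 120.23 + 1.8197) = 1/123.05 = 0.008127
[CO3²⁻] = α₂ × DIC = 0.008127 × 2.54 = 0.02064 mmol/L
Ksp = 10^(−8.25) = 5.623×10^-9
Ω = [Ca²⁺][CO3²⁻]/Ksp = (1.27×10^-3)(2.064×10^-5) / 5.623×10^-9 = 4.66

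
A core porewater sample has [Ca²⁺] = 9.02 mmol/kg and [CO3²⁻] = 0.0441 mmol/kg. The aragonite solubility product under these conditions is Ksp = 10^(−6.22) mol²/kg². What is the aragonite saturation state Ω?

Ksp = 10^(−6.22) = 6.026×10^-7
Ω = [Ca²⁺][CO3²⁻]/Ksp = (9.02×10^-3)(0.0441×10^-3) / 6.026×10^-7 = 0.660

Ω = 0.660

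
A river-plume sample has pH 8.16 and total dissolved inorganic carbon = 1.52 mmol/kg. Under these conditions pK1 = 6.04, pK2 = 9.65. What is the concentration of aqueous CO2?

[CO2*] = 11.1 μmol/kg

α₀ = 1 / (1 + K1/[H⁺] + K1K2/[H⁺]²) = 1 / (1 + 10^+2.12 + 10^+0.63)
   = 1 / (1 + 131.83 + 4.2658) = 1/137.09 = 0.007294
[CO2*] = α₀ × DIC = 0.007294 × 1.52 = 0.0111 mmol/kg = 11.1 μmol/kg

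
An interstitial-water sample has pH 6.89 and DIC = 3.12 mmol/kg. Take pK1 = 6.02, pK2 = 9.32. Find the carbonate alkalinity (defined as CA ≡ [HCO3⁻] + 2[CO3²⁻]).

CA = 2.76 mmol/kg

CA = [HCO3⁻] + 2[CO3²⁻] = (α₁ + 2α₂)·DIC
At pH 6.89: [H⁺]/K1 = 10^-0.87 = 0.13490, K2/[H⁺] = 10^-2.43 = 0.0037154
α₁ = 1/(1 + 0.13490 + 0.0037154) = 1/1.1386 = 0.8783; α₂ = α₁·K2/[H⁺] = 0.003263
α₁ + 2α₂ = 0.8848
CA = 0.8848 × 3.12 = 2.76 mmol/kg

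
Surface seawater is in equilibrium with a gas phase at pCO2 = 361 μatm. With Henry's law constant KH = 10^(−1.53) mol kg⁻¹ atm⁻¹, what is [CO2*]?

[CO2*] = 10.7 μmol/kg

KH = 10^(−1.53) = 2.951×10^-2 mol kg⁻¹ atm⁻¹
[CO2*] = KH · pCO2 = 2.951×10^-2 × 361×10^-6 atm = 1.07×10^-5 mol/kg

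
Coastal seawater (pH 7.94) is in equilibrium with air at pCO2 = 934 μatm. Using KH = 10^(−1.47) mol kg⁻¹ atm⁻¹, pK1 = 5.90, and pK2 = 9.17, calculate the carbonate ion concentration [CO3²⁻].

[CO2*] = KH · pCO2 = 10^(−1.47) × 934×10^-6 = 3.165×10^-5 mol/kg
α₀ = 1/(1 + K1/[H⁺] + K1K2/[H⁺]²) = 1/(1 + 10^+2.04 + 10^+0.81) = 0.008539
DIC = [CO2*]/α₀ = 3.165×10^-5 / 0.008539 = 3.706 mmol/kg
[CO3²⁻] = α₂·DIC; α₂ = 0.05513, so [CO3²⁻] = 0.05513 × 3.706 = 0.204 mmol/kg

[CO3²⁻] = 0.204 mmol/kg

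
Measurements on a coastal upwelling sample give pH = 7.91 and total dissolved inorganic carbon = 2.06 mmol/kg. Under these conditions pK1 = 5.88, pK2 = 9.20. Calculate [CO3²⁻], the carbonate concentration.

[CO3²⁻] = 0.0996 mmol/kg

α₂ = 1 / (1 + [H⁺]/K2 + [H⁺]²/(K1K2)) = 1 / (1 + 10^+1.29 + 10^-0.74)
   = 1 / (1 + 19.498 + 0.18197) = 1/20.680 = 0.04835
[CO3²⁻] = α₂ × DIC = 0.04835 × 2.06 = 0.0996 mmol/kg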